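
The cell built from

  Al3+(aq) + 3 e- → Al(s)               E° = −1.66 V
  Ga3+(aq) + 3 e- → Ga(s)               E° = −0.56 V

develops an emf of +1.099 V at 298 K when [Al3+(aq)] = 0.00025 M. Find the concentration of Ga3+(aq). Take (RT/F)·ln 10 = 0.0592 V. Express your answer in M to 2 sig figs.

0.00022 M

Ga³⁺/Ga is the cathode (higher E°); E°cell = −0.56 − (−1.66) = +1.10 V with n = 3.
Since E = E° − (0.0592/n)·log Q, log Q = n(E° − E)/0.0592 = 0.051.
Balancing electrons gives Ga3+(aq) + Al(s) → Ga(s) + Al3+(aq); thus Q = [Al3+(aq)] / [Ga3+(aq)].
Solving for the unknown gives log [Ga3+(aq)] = −3.653, so [Ga3+(aq)] ≈ 0.00022 M.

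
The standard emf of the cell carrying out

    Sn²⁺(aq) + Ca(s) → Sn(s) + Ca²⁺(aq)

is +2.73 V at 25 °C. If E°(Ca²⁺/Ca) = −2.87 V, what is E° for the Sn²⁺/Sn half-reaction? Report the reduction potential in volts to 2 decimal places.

In the reaction as written the Sn²⁺/Sn couple is reduced (cathode) and Ca²⁺/Ca is oxidized (anode), so E°cell = E°(Sn²⁺/Sn) − E°(Ca²⁺/Ca).
E°(Sn²⁺/Sn) = E°cell + E°(anode) = +2.73 + (−2.87) = −0.14 V.

−0.14 V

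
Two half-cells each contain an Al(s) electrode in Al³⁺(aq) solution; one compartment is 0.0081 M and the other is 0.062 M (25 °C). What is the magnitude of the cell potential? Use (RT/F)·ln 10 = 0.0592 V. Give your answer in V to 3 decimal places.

0.017 V

For a concentration cell E°cell = 0, since both electrodes use the same couple.
The compartment with the higher Al³⁺(aq) concentration (0.062 M) acts as the cathode; ions are reduced there and produced at the dilute (0.0081 M) anode.
With n = 3, Ecell = −(0.0592/3)·log([dilute]/[conc]) = −(0.0592/3)·log(0.0081/0.062) = +0.017 V.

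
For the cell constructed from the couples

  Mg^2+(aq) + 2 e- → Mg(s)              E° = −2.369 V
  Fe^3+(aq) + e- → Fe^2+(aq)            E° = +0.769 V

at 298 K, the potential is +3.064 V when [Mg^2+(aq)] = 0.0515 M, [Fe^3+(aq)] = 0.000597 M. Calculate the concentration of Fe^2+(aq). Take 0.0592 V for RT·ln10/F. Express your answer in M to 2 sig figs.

The Fe³⁺/Fe²⁺ couple has the larger reduction potential, so it is the cathode: E°cell = +0.769 − (−2.369) = +3.138 V and n = 2.
Since E = E° − (0.0592/n)·log Q, log Q = n(E° − E)/0.0592 = 2.500.
For 2 Fe^3+(aq) + Mg(s) → 2 Fe^2+(aq) + Mg^2+(aq), the reaction quotient is Q = ([Fe^2+(aq)]^2·[Mg^2+(aq)]) / [Fe^3+(aq)]^2.
Substituting the known concentrations and solving, log [Fe^2+(aq)] = −1.330 and [Fe^2+(aq)] = 0.047 M.

0.047 M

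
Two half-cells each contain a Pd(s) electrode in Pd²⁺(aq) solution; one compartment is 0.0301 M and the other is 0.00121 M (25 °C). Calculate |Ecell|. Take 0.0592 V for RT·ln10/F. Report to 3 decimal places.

0.041 V

For a concentration cell E°cell = 0, since both electrodes use the same couple.
The compartment with the higher Pd²⁺(aq) concentration (0.0301 M) acts as the cathode; ions are reduced there and produced at the dilute (0.00121 M) anode.
With n = 2, Ecell = −(0.0592/2)·log([dilute]/[conc]) = −(0.0592/2)·log(0.00121/0.0301) = +0.041 V.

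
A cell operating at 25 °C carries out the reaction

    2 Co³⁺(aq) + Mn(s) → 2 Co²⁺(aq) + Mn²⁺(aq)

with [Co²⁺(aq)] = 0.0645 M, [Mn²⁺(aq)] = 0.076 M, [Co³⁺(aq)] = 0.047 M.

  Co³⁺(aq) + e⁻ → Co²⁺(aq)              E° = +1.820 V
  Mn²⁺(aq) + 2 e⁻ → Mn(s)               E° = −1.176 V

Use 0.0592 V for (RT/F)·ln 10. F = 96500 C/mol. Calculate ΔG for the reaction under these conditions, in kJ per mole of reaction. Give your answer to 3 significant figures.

−583 kJ/mol

E°cell = +1.820 − (−1.176) = +2.996 V; the balanced reaction transfers n = 2 electrons.
Q = ([Co²⁺(aq)]^2·[Mn²⁺(aq)]) / [Co³⁺(aq)]^2 = 0.143, so log Q = −0.844 and E = +2.996 − (0.0592/2)(−0.844) = +3.0210 V.
Then ΔG = −nFE = −2 × 96500 × +3.0210 J/mol = −583 kJ/mol.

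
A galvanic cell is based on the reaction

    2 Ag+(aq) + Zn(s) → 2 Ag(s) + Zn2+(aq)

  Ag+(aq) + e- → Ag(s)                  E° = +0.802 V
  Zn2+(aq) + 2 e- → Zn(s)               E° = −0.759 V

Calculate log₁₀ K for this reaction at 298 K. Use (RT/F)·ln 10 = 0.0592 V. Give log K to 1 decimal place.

The Ag⁺/Ag couple is reduced (cathode); E°cell = +0.802 − (−0.759) = +1.561 V with n = 2.
At equilibrium E = 0, so log K = nE°cell / 0.0592 = (2)(+1.561) / 0.0592 = 52.7.

log K = 52.7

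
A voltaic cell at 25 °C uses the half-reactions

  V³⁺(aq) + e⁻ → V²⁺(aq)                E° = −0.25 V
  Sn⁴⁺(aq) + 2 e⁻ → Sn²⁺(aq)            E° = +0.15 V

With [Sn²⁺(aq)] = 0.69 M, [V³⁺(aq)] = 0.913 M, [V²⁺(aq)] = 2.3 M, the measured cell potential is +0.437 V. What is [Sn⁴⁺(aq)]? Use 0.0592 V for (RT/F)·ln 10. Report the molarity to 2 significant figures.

With Sn⁴⁺/Sn²⁺ at the cathode and V³⁺/V²⁺ at the anode, E°cell = +0.15 − (−0.25) = +0.40 V (n = 2).
Rearranging E = E° − (0.0592/n)·log Q gives log Q = 2(+0.40 − (+0.437))/0.0592 = −1.250.
The balanced reaction is Sn⁴⁺(aq) + 2 V²⁺(aq) → Sn²⁺(aq) + 2 V³⁺(aq), so Q = ([Sn²⁺(aq)]·[V³⁺(aq)]^2) / ([Sn⁴⁺(aq)]·[V²⁺(aq)]^2).
Solving for the unknown gives log [Sn⁴⁺(aq)] = 0.286, so [Sn⁴⁺(aq)] ≈ 1.9 M.

1.9 M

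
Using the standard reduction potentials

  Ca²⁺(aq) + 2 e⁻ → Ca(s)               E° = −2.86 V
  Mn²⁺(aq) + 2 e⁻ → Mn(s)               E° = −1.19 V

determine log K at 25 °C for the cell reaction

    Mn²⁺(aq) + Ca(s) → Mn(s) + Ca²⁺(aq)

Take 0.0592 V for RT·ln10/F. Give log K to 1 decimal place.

log K = 56.4

The Mn²⁺/Mn couple is reduced (cathode); E°cell = −1.19 − (−2.86) = +1.67 V with n = 2.
At equilibrium E = 0, so log K = nE°cell / 0.0592 = (2)(+1.67) / 0.0592 = 56.4.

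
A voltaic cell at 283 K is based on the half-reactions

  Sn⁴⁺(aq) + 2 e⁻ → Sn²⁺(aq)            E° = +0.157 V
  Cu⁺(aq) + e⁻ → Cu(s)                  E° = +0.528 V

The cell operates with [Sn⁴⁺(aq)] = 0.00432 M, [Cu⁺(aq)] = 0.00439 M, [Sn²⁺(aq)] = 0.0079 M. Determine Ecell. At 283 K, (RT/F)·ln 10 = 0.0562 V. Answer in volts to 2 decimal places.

The Cu⁺/Cu couple has the more positive E°, so it is the cathode; Sn⁴⁺/Sn²⁺ is the anode.
E°cell = +0.528 − (+0.157) = +0.371 V, with n = 2 electrons transferred.
The balanced reaction is 2 Cu⁺(aq) + Sn²⁺(aq) → 2 Cu(s) + Sn⁴⁺(aq), so Q = [Sn⁴⁺(aq)] / ([Cu⁺(aq)]^2·[Sn²⁺(aq)]) = 2.84×10^4 and log Q = 4.453.
Applying E = E° − (RT ln10/nF)·log Q gives +0.371 − (0.0562/2)(4.453) = +0.25 V.

+0.25 V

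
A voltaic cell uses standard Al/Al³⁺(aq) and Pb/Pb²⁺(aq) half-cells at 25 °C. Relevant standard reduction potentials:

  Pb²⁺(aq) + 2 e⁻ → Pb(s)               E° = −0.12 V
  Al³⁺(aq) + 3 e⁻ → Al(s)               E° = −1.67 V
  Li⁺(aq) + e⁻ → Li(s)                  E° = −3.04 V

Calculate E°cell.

+1.55 V

The Pb²⁺/Pb couple has the higher E°, so Pb ion is reduced (cathode) and Al is oxidized (anode).
E°cell = E°(cathode) − E°(anode) = −0.12 − (−1.67) = +1.55 V.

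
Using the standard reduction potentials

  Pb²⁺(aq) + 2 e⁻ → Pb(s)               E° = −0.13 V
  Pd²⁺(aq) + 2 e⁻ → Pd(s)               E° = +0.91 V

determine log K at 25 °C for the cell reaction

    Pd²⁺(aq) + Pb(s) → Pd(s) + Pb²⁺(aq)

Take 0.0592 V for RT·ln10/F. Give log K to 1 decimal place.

The Pd²⁺/Pd couple is reduced (cathode); E°cell = +0.91 − (−0.13) = +1.04 V with n = 2.
At equilibrium E = 0, so log K = nE°cell / 0.0592 = (2)(+1.04) / 0.0592 = 35.1.

log K = 35.1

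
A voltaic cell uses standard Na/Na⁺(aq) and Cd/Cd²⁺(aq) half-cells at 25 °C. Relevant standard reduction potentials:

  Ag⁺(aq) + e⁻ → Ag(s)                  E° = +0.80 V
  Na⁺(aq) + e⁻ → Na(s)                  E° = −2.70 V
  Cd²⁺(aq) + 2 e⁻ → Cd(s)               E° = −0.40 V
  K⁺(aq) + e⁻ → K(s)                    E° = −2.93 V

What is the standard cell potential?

+2.30 V

Of the two couples in this cell, the one with the more positive reduction potential is reduced at the cathode: here that is Cd²⁺/Cd (−0.40 V); Na⁺/Na (−2.70 V) is the anode.
E°cell = E°(cathode) − E°(anode) = −0.40 − (−2.70) = +2.30 V.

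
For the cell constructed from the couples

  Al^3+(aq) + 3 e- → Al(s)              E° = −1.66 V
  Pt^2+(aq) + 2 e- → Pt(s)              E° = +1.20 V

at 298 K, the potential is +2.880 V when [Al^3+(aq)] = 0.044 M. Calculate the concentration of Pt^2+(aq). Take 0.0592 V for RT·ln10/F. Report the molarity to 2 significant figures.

The Pt²⁺/Pt couple has the larger reduction potential, so it is the cathode: E°cell = +1.20 − (−1.66) = +2.86 V and n = 6.
Since E = E° − (0.0592/n)·log Q, log Q = n(E° − E)/0.0592 = −2.027.
The balanced reaction is 3 Pt^2+(aq) + 2 Al(s) → 3 Pt(s) + 2 Al^3+(aq), so Q = [Al^3+(aq)]^2 / [Pt^2+(aq)]^3.
Isolating [Pt^2+(aq)] in Q = 10^{−2.027} yields log [Pt^2+(aq)] = −0.229, i.e. 0.59 M.

0.59 M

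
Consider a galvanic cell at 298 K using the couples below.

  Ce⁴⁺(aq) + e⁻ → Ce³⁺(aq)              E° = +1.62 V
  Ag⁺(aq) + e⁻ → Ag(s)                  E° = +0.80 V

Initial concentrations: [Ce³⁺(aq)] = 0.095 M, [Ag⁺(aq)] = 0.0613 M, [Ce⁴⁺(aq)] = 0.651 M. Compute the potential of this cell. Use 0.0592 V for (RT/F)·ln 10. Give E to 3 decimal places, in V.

+0.941 V

The Ce⁴⁺/Ce³⁺ couple has the more positive E°, so it is the cathode; Ag⁺/Ag is the anode.
E°cell = E°cat − E°an = +1.62 − (+0.80) = +0.82 V; n = 1.
Balancing gives Ce⁴⁺(aq) + Ag(s) → Ce³⁺(aq) + Ag⁺(aq); hence Q = ([Ce³⁺(aq)]·[Ag⁺(aq)]) / [Ce⁴⁺(aq)] = 0.00895 (log Q = −2.048).
E = E° − (0.0592/n)·log Q = +0.82 − (0.0592/1)(−2.048) = +0.941 V.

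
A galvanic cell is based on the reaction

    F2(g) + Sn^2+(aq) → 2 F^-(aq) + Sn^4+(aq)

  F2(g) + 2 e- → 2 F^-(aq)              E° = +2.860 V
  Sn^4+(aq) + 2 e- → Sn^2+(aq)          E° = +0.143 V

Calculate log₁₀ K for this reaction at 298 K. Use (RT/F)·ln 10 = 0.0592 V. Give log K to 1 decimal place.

The F₂/F⁻ couple is reduced (cathode); E°cell = +2.860 − (+0.143) = +2.717 V with n = 2.
At equilibrium E = 0, so log K = nE°cell / 0.0592 = (2)(+2.717) / 0.0592 = 91.8.

log K = 91.8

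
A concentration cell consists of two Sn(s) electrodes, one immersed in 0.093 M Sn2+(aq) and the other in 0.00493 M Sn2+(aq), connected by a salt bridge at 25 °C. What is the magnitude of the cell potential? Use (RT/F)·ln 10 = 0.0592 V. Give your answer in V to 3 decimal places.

0.038 V

For a concentration cell E°cell = 0, since both electrodes use the same couple.
The compartment with the higher Sn2+(aq) concentration (0.093 M) acts as the cathode; ions are reduced there and produced at the dilute (0.00493 M) anode.
With n = 2, Ecell = −(0.0592/2)·log([dilute]/[conc]) = −(0.0592/2)·log(0.00493/0.093) = +0.038 V.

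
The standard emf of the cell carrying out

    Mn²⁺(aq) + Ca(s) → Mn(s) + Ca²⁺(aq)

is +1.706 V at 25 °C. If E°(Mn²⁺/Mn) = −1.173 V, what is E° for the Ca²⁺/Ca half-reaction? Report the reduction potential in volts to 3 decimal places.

−2.879 V

In the reaction as written the Mn²⁺/Mn couple is reduced (cathode) and Ca²⁺/Ca is oxidized (anode), so E°cell = E°(Mn²⁺/Mn) − E°(Ca²⁺/Ca).
E°(Ca²⁺/Ca) = E°(cathode) − E°cell = −1.173 − (+1.706) = −2.879 V.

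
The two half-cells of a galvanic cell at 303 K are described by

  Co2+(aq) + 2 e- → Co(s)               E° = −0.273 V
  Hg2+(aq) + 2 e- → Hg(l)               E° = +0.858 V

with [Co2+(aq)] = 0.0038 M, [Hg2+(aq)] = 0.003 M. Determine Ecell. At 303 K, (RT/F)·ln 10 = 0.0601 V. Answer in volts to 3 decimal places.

+1.128 V

Since E°(Hg²⁺/Hg) > E°(Co²⁺/Co), Hg²⁺/Hg serves as the cathode.
The standard potential is +0.858 − (−0.273) = +1.131 V and the balanced reaction transfers n = 2 electrons.
For the overall reaction Hg2+(aq) + Co(s) → Hg(l) + Co2+(aq), Q = [Co2+(aq)] / [Hg2+(aq)] = 1.27, giving log Q = 0.103.
E = E° − (0.0601/n)·log Q = +1.131 − (0.0601/2)(0.103) = +1.128 V.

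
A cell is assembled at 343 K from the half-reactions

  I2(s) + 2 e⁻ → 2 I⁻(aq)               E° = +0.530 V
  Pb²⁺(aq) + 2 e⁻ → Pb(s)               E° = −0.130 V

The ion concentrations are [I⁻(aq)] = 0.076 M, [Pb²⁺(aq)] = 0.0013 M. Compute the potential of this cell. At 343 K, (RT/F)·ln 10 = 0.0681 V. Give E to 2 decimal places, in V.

The I₂/I⁻ couple has the more positive E°, so it is the cathode; Pb²⁺/Pb is the anode.
The standard potential is +0.530 − (−0.130) = +0.660 V and the balanced reaction transfers n = 2 electrons.
The balanced reaction is I2(s) + Pb(s) → 2 I⁻(aq) + Pb²⁺(aq), so Q = [I⁻(aq)]^2·[Pb²⁺(aq)] = 7.51×10^−6 and log Q = −5.124.
By the Nernst equation, E = +0.660 − (0.0681/2)·(−5.124) = +0.83 V.

+0.83 V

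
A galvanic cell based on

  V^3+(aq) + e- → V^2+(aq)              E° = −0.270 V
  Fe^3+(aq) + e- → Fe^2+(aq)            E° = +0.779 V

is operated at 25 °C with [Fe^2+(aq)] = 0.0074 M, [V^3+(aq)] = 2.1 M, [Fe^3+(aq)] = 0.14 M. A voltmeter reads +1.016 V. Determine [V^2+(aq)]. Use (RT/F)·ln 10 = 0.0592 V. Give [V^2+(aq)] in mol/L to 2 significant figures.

0.031 M

With Fe³⁺/Fe²⁺ at the cathode and V³⁺/V²⁺ at the anode, E°cell = +0.779 − (−0.270) = +1.049 V (n = 1).
Since E = E° − (0.0592/n)·log Q, log Q = n(E° − E)/0.0592 = 0.557.
For Fe^3+(aq) + V^2+(aq) → Fe^2+(aq) + V^3+(aq), the reaction quotient is Q = ([Fe^2+(aq)]·[V^3+(aq)]) / ([Fe^3+(aq)]·[V^2+(aq)]).
Substituting the known concentrations and solving, log [V^2+(aq)] = −1.512 and [V^2+(aq)] = 0.031 M.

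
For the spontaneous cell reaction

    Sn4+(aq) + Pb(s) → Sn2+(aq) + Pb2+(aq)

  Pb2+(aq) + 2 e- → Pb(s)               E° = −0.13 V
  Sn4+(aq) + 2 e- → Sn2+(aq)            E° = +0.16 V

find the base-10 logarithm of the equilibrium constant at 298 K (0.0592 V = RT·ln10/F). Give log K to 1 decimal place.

log K = 9.8

The Sn⁴⁺/Sn²⁺ couple is reduced (cathode); E°cell = +0.16 − (−0.13) = +0.29 V with n = 2.
At equilibrium E = 0, so log K = nE°cell / 0.0592 = (2)(+0.29) / 0.0592 = 9.8.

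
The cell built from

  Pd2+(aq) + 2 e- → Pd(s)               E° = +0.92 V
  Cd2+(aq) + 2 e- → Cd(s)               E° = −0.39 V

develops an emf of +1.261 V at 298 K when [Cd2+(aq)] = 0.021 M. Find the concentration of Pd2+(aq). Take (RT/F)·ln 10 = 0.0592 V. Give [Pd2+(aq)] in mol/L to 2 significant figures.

Pd²⁺/Pd is the cathode (higher E°); E°cell = +0.92 − (−0.39) = +1.31 V with n = 2.
From the Nernst equation, log Q = n(E° − E)/0.0592 = 2·(+1.31 − (+1.261))/0.0592 = 1.655.
For Pd2+(aq) + Cd(s) → Pd(s) + Cd2+(aq), the reaction quotient is Q = [Cd2+(aq)] / [Pd2+(aq)].
Solving for the unknown gives log [Pd2+(aq)] = −3.333, so [Pd2+(aq)] ≈ 0.00046 M.

0.00046 M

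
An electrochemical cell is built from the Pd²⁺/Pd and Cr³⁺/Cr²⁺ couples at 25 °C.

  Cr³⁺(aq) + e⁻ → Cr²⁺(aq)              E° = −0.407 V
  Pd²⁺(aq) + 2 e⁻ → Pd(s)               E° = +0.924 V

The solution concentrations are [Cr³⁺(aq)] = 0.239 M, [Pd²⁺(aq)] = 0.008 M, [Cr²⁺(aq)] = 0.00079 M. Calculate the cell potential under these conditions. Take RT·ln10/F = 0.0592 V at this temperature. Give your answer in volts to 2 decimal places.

Pd²⁺/Pd is reduced (cathode, E° = +0.924 V) and Cr³⁺/Cr²⁺ is oxidized (anode).
E°cell = E°cat − E°an = +0.924 − (−0.407) = +1.331 V; n = 2.
For the overall reaction Pd²⁺(aq) + 2 Cr²⁺(aq) → Pd(s) + 2 Cr³⁺(aq), Q = [Cr³⁺(aq)]^2 / ([Pd²⁺(aq)]·[Cr²⁺(aq)]^2) = 1.14×10^7, giving log Q = 7.058.
E = E° − (0.0592/n)·log Q = +1.331 − (0.0592/2)(7.058) = +1.12 V.

+1.12 V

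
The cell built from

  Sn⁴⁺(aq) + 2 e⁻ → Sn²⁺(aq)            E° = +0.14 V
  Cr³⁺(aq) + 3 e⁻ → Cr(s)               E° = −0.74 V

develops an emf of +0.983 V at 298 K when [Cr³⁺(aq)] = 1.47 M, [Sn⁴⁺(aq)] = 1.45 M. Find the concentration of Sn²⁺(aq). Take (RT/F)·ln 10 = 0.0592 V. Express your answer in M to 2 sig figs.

Sn⁴⁺/Sn²⁺ is the cathode (higher E°); E°cell = +0.14 − (−0.74) = +0.88 V with n = 6.
Since E = E° − (0.0592/n)·log Q, log Q = n(E° − E)/0.0592 = −10.439.
For 3 Sn⁴⁺(aq) + 2 Cr(s) → 3 Sn²⁺(aq) + 2 Cr³⁺(aq), the reaction quotient is Q = ([Sn²⁺(aq)]^3·[Cr³⁺(aq)]^2) / [Sn⁴⁺(aq)]^3.
Solving for the unknown gives log [Sn²⁺(aq)] = −3.430, so [Sn²⁺(aq)] ≈ 0.00037 M.

0.00037 M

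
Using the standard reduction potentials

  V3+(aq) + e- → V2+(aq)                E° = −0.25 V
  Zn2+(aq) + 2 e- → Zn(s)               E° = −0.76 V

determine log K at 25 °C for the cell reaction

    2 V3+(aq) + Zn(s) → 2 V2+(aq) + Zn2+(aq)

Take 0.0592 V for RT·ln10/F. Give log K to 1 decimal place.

The V³⁺/V²⁺ couple is reduced (cathode); E°cell = −0.25 − (−0.76) = +0.51 V with n = 2.
At equilibrium E = 0, so log K = nE°cell / 0.0592 = (2)(+0.51) / 0.0592 = 17.2.

log K = 17.2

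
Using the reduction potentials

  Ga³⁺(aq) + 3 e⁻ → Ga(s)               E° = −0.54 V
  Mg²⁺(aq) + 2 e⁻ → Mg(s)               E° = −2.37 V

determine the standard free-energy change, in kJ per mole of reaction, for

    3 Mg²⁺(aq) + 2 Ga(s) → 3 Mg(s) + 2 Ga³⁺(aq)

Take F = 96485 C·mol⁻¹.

In the reaction as written Mg²⁺(aq) is reduced, so the Mg²⁺/Mg couple is the cathode and Ga³⁺/Ga is the anode.
E°cell = −2.37 − (−0.54) = −1.83 V; balancing electrons gives n = 6.
ΔG° = −nFE°cell = −(6)(96485)(−1.83) J/mol = +1059 kJ/mol.

+1059 kJ/mol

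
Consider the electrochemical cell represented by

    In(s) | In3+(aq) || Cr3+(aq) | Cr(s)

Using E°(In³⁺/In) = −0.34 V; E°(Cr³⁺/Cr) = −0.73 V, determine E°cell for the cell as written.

−0.39 V

By convention the left-hand electrode in cell notation is the anode (oxidation) and the right-hand electrode is the cathode (reduction).
E°cell = E°(right) − E°(left) = −0.73 − (−0.34) = −0.39 V.
The negative sign shows that, as written, the cell would require an external voltage to drive the reaction.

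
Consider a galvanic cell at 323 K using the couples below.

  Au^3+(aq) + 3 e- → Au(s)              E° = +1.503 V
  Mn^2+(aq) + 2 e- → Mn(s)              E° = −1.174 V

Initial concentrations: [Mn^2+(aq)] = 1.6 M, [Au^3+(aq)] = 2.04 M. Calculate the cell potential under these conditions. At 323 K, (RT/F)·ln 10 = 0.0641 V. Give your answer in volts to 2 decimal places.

The Au³⁺/Au couple has the more positive E°, so it is the cathode; Mn²⁺/Mn is the anode.
The standard potential is +1.503 − (−1.174) = +2.677 V and the balanced reaction transfers n = 6 electrons.
For the overall reaction 2 Au^3+(aq) + 3 Mn(s) → 2 Au(s) + 3 Mn^2+(aq), Q = [Mn^2+(aq)]^3 / [Au^3+(aq)]^2 = 0.984, giving log Q = −0.007.
E = E° − (0.0641/n)·log Q = +2.677 − (0.0641/6)(−0.007) = +2.68 V.

+2.68 V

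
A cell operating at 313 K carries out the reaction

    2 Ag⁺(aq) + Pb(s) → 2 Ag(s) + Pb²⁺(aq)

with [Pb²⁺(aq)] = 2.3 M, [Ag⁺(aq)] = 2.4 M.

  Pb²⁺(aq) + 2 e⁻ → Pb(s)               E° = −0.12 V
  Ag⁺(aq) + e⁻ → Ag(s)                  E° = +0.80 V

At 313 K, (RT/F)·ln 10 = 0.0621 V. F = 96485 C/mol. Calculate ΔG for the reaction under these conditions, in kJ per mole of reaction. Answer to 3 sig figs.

With Ag⁺/Ag reduced at the cathode, E°cell = +0.80 − (−0.12) = +0.92 V and n = 2.
Q = [Pb²⁺(aq)] / [Ag⁺(aq)]^2 = 0.399, so log Q = −0.399 and E = +0.92 − (0.0621/2)(−0.399) = +0.9324 V.
Finally ΔG = −nFE = −(2)(96485 C/mol)(+0.9324 V) = −180 kJ/mol.

−180 kJ/mol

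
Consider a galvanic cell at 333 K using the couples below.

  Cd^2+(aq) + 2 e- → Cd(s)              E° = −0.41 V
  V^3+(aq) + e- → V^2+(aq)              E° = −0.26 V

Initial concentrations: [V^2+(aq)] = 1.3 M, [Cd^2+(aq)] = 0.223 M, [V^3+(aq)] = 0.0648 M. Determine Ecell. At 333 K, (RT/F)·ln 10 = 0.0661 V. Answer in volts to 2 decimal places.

V³⁺/V²⁺ is reduced (cathode, E° = −0.26 V) and Cd²⁺/Cd is oxidized (anode).
E°cell = −0.26 − (−0.41) = +0.15 V, with n = 2 electrons transferred.
Balancing gives 2 V^3+(aq) + Cd(s) → 2 V^2+(aq) + Cd^2+(aq); hence Q = ([V^2+(aq)]^2·[Cd^2+(aq)]) / [V^3+(aq)]^2 = 89.8 (log Q = 1.953).
By the Nernst equation, E = +0.15 − (0.0661/2)·(1.953) = +0.09 V.

+0.09 V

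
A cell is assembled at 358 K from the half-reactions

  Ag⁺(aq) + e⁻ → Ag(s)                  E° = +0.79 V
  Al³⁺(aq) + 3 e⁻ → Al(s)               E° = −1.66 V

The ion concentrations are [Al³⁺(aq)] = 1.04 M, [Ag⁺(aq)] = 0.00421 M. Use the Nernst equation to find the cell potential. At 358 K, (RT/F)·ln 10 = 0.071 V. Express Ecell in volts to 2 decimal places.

Since E°(Ag⁺/Ag) > E°(Al³⁺/Al), Ag⁺/Ag serves as the cathode.
E°cell = +0.79 − (−1.66) = +2.45 V, with n = 3 electrons transferred.
Balancing gives 3 Ag⁺(aq) + Al(s) → 3 Ag(s) + Al³⁺(aq); hence Q = [Al³⁺(aq)] / [Ag⁺(aq)]^3 = 1.39×10^7 (log Q = 7.144).
By the Nernst equation, E = +2.45 − (0.071/3)·(7.144) = +2.28 V.

+2.28 V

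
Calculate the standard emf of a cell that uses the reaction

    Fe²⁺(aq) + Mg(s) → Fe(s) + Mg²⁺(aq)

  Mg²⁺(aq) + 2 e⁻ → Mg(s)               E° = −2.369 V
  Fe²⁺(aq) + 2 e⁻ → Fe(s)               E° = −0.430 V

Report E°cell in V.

Fe²⁺(aq) gains electrons, so the Fe²⁺/Fe couple is the cathode; the Mg²⁺/Mg couple is the anode.
E°cell = E°(cathode) − E°(anode) = −0.430 − (−2.369) = +1.939 V.
The positive value indicates the reaction is spontaneous as written.

+1.939 V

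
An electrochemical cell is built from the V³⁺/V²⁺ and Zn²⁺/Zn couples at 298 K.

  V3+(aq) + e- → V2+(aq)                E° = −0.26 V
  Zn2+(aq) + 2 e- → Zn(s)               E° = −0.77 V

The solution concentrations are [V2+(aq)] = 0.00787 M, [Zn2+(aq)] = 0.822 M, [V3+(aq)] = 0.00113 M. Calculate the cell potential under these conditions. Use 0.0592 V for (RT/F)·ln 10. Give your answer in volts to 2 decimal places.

Since E°(V³⁺/V²⁺) > E°(Zn²⁺/Zn), V³⁺/V²⁺ serves as the cathode.
The standard potential is −0.26 − (−0.77) = +0.51 V and the balanced reaction transfers n = 2 electrons.
For the overall reaction 2 V3+(aq) + Zn(s) → 2 V2+(aq) + Zn2+(aq), Q = ([V2+(aq)]^2·[Zn2+(aq)]) / [V3+(aq)]^2 = 39.9, giving log Q = 1.601.
By the Nernst equation, E = +0.51 − (0.0592/2)·(1.601) = +0.46 V.

+0.46 V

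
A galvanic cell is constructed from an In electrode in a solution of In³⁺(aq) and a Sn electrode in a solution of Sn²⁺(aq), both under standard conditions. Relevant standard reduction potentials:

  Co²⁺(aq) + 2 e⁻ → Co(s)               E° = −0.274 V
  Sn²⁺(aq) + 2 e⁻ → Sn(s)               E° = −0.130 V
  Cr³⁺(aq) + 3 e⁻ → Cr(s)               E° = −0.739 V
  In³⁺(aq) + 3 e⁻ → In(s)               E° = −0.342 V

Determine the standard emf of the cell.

The Sn²⁺/Sn couple has the higher E°, so Sn ion is reduced (cathode) and In is oxidized (anode).
E°cell = E°(cathode) − E°(anode) = −0.130 − (−0.342) = +0.212 V.

+0.212 V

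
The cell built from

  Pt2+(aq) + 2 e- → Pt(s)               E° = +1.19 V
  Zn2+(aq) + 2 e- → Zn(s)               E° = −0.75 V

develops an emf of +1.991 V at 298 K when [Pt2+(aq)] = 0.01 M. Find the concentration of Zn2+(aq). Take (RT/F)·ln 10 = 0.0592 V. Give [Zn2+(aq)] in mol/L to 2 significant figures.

With Pt²⁺/Pt at the cathode and Zn²⁺/Zn at the anode, E°cell = +1.19 − (−0.75) = +1.94 V (n = 2).
From the Nernst equation, log Q = n(E° − E)/0.0592 = 2·(+1.94 − (+1.991))/0.0592 = −1.723.
The balanced reaction is Pt2+(aq) + Zn(s) → Pt(s) + Zn2+(aq), so Q = [Zn2+(aq)] / [Pt2+(aq)].
Substituting the known concentrations and solving, log [Zn2+(aq)] = −3.723 and [Zn2+(aq)] = 0.00019 M.

0.00019 M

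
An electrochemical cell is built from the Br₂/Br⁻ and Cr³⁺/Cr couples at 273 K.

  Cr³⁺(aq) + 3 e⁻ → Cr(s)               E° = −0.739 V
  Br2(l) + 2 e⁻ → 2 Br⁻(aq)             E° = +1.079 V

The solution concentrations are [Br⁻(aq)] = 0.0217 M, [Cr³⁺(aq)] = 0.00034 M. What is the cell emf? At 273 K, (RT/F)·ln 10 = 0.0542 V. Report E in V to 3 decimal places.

+1.971 V

The Br₂/Br⁻ couple has the more positive E°, so it is the cathode; Cr³⁺/Cr is the anode.
The standard potential is +1.079 − (−0.739) = +1.818 V and the balanced reaction transfers n = 6 electrons.
The balanced reaction is 3 Br2(l) + 2 Cr(s) → 6 Br⁻(aq) + 2 Cr³⁺(aq), so Q = [Br⁻(aq)]^6·[Cr³⁺(aq)]^2 = 1.21×10^−17 and log Q = −16.918.
E = E° − (0.0542/n)·log Q = +1.818 − (0.0542/6)(−16.918) = +1.971 V.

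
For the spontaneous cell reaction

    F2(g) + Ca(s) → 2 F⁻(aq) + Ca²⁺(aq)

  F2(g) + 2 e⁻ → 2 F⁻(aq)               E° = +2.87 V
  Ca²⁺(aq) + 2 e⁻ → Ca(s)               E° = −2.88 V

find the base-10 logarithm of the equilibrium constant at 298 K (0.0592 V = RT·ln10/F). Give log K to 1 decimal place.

log K = 194.3

The F₂/F⁻ couple is reduced (cathode); E°cell = +2.87 − (−2.88) = +5.75 V with n = 2.
At equilibrium E = 0, so log K = nE°cell / 0.0592 = (2)(+5.75) / 0.0592 = 194.3.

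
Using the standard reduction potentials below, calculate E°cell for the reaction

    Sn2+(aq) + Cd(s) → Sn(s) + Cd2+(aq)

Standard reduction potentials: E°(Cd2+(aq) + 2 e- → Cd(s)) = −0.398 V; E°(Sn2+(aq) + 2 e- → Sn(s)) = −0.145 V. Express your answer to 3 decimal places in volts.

In the reaction as written, Sn2+(aq) is reduced (cathode) and Cd2+(aq) is produced by oxidation at the anode.
E°cell = E°(cathode) − E°(anode) = −0.145 − (−0.398) = +0.253 V.

+0.253 V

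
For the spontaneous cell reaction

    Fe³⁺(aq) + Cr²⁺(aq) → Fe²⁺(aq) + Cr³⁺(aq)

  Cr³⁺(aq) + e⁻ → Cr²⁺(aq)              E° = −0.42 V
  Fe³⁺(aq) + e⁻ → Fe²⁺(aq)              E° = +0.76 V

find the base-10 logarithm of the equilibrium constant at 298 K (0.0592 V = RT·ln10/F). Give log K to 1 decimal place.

The Fe³⁺/Fe²⁺ couple is reduced (cathode); E°cell = +0.76 − (−0.42) = +1.18 V with n = 1.
At equilibrium E = 0, so log K = nE°cell / 0.0592 = (1)(+1.18) / 0.0592 = 19.9.

log K = 19.9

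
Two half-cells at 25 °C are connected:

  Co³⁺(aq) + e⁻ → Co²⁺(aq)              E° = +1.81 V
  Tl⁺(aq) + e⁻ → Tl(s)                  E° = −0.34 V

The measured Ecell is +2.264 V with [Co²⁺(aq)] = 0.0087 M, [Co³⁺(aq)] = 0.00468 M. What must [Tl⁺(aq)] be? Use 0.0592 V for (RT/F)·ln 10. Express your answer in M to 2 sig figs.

The Co³⁺/Co²⁺ couple has the larger reduction potential, so it is the cathode: E°cell = +1.81 − (−0.34) = +2.15 V and n = 1.
Since E = E° − (0.0592/n)·log Q, log Q = n(E° − E)/0.0592 = −1.926.
For Co³⁺(aq) + Tl(s) → Co²⁺(aq) + Tl⁺(aq), the reaction quotient is Q = ([Co²⁺(aq)]·[Tl⁺(aq)]) / [Co³⁺(aq)].
Solving for the unknown gives log [Tl⁺(aq)] = −2.195, so [Tl⁺(aq)] ≈ 0.0064 M.

0.0064 M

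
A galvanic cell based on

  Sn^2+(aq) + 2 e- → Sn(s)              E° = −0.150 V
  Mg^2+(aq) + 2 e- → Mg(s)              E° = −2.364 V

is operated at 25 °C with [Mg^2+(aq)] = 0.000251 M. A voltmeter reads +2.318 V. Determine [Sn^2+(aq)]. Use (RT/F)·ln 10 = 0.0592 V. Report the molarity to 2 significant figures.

The Sn²⁺/Sn couple has the larger reduction potential, so it is the cathode: E°cell = −0.150 − (−2.364) = +2.214 V and n = 2.
From the Nernst equation, log Q = n(E° − E)/0.0592 = 2·(+2.214 − (+2.318))/0.0592 = −3.514.
Balancing electrons gives Sn^2+(aq) + Mg(s) → Sn(s) + Mg^2+(aq); thus Q = [Mg^2+(aq)] / [Sn^2+(aq)].
Solving for the unknown gives log [Sn^2+(aq)] = −0.086, so [Sn^2+(aq)] ≈ 0.82 M.

0.82 M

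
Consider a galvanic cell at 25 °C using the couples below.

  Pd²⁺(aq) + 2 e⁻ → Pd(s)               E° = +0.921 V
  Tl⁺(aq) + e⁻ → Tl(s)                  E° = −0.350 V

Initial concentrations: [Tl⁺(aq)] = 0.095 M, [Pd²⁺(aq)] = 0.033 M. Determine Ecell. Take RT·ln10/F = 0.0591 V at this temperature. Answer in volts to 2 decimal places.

The Pd²⁺/Pd couple has the more positive E°, so it is the cathode; Tl⁺/Tl is the anode.
E°cell = +0.921 − (−0.350) = +1.271 V, with n = 2 electrons transferred.
The balanced reaction is Pd²⁺(aq) + 2 Tl(s) → Pd(s) + 2 Tl⁺(aq), so Q = [Tl⁺(aq)]^2 / [Pd²⁺(aq)] = 0.273 and log Q = −0.563.
E = E° − (0.0591/n)·log Q = +1.271 − (0.0591/2)(−0.563) = +1.29 V.

+1.29 V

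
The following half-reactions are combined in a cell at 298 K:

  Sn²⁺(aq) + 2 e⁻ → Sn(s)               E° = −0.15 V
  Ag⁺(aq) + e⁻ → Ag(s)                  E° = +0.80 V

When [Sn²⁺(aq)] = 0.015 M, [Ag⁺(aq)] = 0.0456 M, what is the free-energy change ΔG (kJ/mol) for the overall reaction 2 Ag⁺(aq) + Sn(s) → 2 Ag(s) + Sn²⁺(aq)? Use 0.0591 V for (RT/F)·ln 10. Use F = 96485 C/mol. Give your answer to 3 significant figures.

The standard cell potential is +0.80 − (−0.15) = +0.95 V, with n = 2 electrons in the balanced equation.
Q = [Sn²⁺(aq)] / [Ag⁺(aq)]^2 = 7.21, so log Q = 0.858 and E = +0.95 − (0.0591/2)(0.858) = +0.9246 V.
Then ΔG = −nFE = −2 × 96485 × +0.9246 J/mol = −178 kJ/mol.

−178 kJ/mol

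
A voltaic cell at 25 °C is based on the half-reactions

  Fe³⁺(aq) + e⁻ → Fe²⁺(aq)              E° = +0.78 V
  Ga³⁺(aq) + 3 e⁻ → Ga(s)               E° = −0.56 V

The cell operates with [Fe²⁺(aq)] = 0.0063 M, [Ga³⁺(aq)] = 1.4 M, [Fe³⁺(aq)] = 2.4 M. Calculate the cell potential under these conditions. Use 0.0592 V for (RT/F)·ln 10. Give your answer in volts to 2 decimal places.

+1.49 V

The Fe³⁺/Fe²⁺ couple has the more positive E°, so it is the cathode; Ga³⁺/Ga is the anode.
The standard potential is +0.78 − (−0.56) = +1.34 V and the balanced reaction transfers n = 3 electrons.
The balanced reaction is 3 Fe³⁺(aq) + Ga(s) → 3 Fe²⁺(aq) + Ga³⁺(aq), so Q = ([Fe²⁺(aq)]^3·[Ga³⁺(aq)]) / [Fe³⁺(aq)]^3 = 2.53×10^−8 and log Q = −7.596.
Applying E = E° − (RT ln10/nF)·log Q gives +1.34 − (0.0592/3)(−7.596) = +1.49 V.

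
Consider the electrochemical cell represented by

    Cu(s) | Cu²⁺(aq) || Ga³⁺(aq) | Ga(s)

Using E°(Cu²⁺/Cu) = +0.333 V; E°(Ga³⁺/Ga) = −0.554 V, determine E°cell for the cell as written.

By convention the left-hand electrode in cell notation is the anode (oxidation) and the right-hand electrode is the cathode (reduction).
E°cell = E°(right) − E°(left) = −0.554 − (+0.333) = −0.887 V.
The negative sign shows that, as written, the cell would require an external voltage to drive the reaction.

−0.887 V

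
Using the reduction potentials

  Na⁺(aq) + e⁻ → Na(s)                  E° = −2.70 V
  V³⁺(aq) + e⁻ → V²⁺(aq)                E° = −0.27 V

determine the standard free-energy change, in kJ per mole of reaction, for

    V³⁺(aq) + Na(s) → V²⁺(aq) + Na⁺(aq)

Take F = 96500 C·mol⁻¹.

In the reaction as written V³⁺(aq) is reduced, so the V³⁺/V²⁺ couple is the cathode and Na⁺/Na is the anode.
E°cell = −0.27 − (−2.70) = +2.43 V; balancing electrons gives n = 1.
ΔG° = −nFE°cell = −(1)(96500)(+2.43) J/mol = −234 kJ/mol.

−234 kJ/mol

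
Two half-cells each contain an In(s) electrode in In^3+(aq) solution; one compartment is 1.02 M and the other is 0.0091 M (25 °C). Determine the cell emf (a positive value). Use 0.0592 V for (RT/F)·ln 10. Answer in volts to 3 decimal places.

For a concentration cell E°cell = 0, since both electrodes use the same couple.
The compartment with the higher In^3+(aq) concentration (1.02 M) acts as the cathode; ions are reduced there and produced at the dilute (0.0091 M) anode.
With n = 3, Ecell = −(0.0592/3)·log([dilute]/[conc]) = −(0.0592/3)·log(0.0091/1.02) = +0.040 V.

0.040 V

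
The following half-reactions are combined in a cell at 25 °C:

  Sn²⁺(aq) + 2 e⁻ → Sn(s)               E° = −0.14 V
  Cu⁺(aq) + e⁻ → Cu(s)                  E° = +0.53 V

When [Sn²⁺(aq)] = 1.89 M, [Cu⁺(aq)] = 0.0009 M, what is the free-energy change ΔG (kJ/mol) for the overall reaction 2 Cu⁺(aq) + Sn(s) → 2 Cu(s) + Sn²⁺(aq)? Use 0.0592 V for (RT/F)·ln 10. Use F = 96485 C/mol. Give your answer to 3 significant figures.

E°cell = +0.53 − (−0.14) = +0.67 V; the balanced reaction transfers n = 2 electrons.
Q = [Sn²⁺(aq)] / [Cu⁺(aq)]^2 = 2.33×10^6, so log Q = 6.368 and E = +0.67 − (0.0592/2)(6.368) = +0.4815 V.
Then ΔG = −nFE = −2 × 96485 × +0.4815 J/mol = −92.9 kJ/mol.

−92.9 kJ/mol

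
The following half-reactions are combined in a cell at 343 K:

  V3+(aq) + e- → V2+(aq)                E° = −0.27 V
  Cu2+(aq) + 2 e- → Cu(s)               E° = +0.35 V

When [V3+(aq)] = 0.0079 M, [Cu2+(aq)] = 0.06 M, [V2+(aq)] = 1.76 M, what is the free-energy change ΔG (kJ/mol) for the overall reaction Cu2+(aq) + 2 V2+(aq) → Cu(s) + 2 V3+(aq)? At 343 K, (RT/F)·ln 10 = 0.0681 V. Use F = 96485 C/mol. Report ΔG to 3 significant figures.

With Cu²⁺/Cu reduced at the cathode, E°cell = +0.35 − (−0.27) = +0.62 V and n = 2.
Here Q = [V3+(aq)]^2 / ([Cu2+(aq)]·[V2+(aq)]^2) = 0.000336 (log Q = −3.474), giving E = +0.62 − (0.0681/2)·(−3.474) = +0.7383 V.
Then ΔG = −nFE = −2 × 96485 × +0.7383 J/mol = −142 kJ/mol.

−142 kJ/mol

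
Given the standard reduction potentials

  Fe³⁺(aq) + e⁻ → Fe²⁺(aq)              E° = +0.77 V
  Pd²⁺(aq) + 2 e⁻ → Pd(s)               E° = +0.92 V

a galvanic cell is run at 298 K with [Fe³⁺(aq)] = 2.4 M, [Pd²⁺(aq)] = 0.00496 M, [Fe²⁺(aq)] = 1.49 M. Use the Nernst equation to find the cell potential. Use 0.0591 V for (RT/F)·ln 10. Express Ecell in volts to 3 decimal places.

+0.070 V

The Pd²⁺/Pd couple has the more positive E°, so it is the cathode; Fe³⁺/Fe²⁺ is the anode.
E°cell = +0.92 − (+0.77) = +0.15 V, with n = 2 electrons transferred.
Balancing gives Pd²⁺(aq) + 2 Fe²⁺(aq) → Pd(s) + 2 Fe³⁺(aq); hence Q = [Fe³⁺(aq)]^2 / ([Pd²⁺(aq)]·[Fe²⁺(aq)]^2) = 523 (log Q = 2.719).
Applying E = E° − (RT ln10/nF)·log Q gives +0.15 − (0.0591/2)(2.719) = +0.070 V.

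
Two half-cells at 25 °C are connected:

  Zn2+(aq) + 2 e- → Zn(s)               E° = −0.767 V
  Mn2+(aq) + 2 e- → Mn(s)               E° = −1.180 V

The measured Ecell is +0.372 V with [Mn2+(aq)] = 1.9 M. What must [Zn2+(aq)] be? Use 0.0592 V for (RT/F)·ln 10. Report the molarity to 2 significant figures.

0.078 M

The Zn²⁺/Zn couple has the larger reduction potential, so it is the cathode: E°cell = −0.767 − (−1.180) = +0.413 V and n = 2.
Rearranging E = E° − (0.0592/n)·log Q gives log Q = 2(+0.413 − (+0.372))/0.0592 = 1.385.
For Zn2+(aq) + Mn(s) → Zn(s) + Mn2+(aq), the reaction quotient is Q = [Mn2+(aq)] / [Zn2+(aq)].
Substituting the known concentrations and solving, log [Zn2+(aq)] = −1.106 and [Zn2+(aq)] = 0.078 M.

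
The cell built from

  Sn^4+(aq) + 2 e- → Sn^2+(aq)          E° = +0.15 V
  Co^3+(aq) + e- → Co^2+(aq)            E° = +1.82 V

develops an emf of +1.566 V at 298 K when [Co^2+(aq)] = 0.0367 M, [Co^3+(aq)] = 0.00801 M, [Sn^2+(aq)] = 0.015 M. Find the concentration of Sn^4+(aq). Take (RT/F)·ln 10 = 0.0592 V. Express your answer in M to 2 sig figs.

The Co³⁺/Co²⁺ couple has the larger reduction potential, so it is the cathode: E°cell = +1.82 − (+0.15) = +1.67 V and n = 2.
From the Nernst equation, log Q = n(E° − E)/0.0592 = 2·(+1.67 − (+1.566))/0.0592 = 3.514.
The balanced reaction is 2 Co^3+(aq) + Sn^2+(aq) → 2 Co^2+(aq) + Sn^4+(aq), so Q = ([Co^2+(aq)]^2·[Sn^4+(aq)]) / ([Co^3+(aq)]^2·[Sn^2+(aq)]).
Substituting the known concentrations and solving, log [Sn^4+(aq)] = 0.368 and [Sn^4+(aq)] = 2.3 M.

2.3 M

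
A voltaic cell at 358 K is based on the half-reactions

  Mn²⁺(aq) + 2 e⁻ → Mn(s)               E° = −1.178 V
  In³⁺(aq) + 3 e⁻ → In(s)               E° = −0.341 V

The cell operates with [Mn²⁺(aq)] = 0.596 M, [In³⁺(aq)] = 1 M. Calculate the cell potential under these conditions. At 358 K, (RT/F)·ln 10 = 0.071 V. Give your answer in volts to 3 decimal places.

+0.845 V

Since E°(In³⁺/In) > E°(Mn²⁺/Mn), In³⁺/In serves as the cathode.
The standard potential is −0.341 − (−1.178) = +0.837 V and the balanced reaction transfers n = 6 electrons.
The balanced reaction is 2 In³⁺(aq) + 3 Mn(s) → 2 In(s) + 3 Mn²⁺(aq), so Q = [Mn²⁺(aq)]^3 / [In³⁺(aq)]^2 = 0.212 and log Q = −0.674.
E = E° − (0.071/n)·log Q = +0.837 − (0.071/6)(−0.674) = +0.845 V.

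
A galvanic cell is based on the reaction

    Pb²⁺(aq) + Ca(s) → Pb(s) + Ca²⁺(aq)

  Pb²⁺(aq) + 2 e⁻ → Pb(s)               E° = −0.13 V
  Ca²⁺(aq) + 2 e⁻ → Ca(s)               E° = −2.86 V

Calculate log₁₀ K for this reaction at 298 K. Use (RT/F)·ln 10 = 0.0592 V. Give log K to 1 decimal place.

log K = 92.2

The Pb²⁺/Pb couple is reduced (cathode); E°cell = −0.13 − (−2.86) = +2.73 V with n = 2.
At equilibrium E = 0, so log K = nE°cell / 0.0592 = (2)(+2.73) / 0.0592 = 92.2.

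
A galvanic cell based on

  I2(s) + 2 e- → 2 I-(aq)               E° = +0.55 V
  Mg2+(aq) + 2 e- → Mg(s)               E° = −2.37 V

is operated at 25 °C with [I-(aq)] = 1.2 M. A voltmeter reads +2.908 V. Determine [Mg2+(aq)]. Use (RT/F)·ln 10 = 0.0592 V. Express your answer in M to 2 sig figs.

1.8 M

I₂/I⁻ is the cathode (higher E°); E°cell = +0.55 − (−2.37) = +2.92 V with n = 2.
From the Nernst equation, log Q = n(E° − E)/0.0592 = 2·(+2.92 − (+2.908))/0.0592 = 0.405.
Balancing electrons gives I2(s) + Mg(s) → 2 I-(aq) + Mg2+(aq); thus Q = [I-(aq)]^2·[Mg2+(aq)].
Solving for the unknown gives log [Mg2+(aq)] = 0.247, so [Mg2+(aq)] ≈ 1.8 M.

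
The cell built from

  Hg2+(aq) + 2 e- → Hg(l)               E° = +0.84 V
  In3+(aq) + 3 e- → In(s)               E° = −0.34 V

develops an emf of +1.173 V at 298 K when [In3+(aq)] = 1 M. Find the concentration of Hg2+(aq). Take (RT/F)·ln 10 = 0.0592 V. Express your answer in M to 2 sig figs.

Hg²⁺/Hg is the cathode (higher E°); E°cell = +0.84 − (−0.34) = +1.18 V with n = 6.
From the Nernst equation, log Q = n(E° − E)/0.0592 = 6·(+1.18 − (+1.173))/0.0592 = 0.709.
Balancing electrons gives 3 Hg2+(aq) + 2 In(s) → 3 Hg(l) + 2 In3+(aq); thus Q = [In3+(aq)]^2 / [Hg2+(aq)]^3.
Substituting the known concentrations and solving, log [Hg2+(aq)] = −0.236 and [Hg2+(aq)] = 0.58 M.

0.58 M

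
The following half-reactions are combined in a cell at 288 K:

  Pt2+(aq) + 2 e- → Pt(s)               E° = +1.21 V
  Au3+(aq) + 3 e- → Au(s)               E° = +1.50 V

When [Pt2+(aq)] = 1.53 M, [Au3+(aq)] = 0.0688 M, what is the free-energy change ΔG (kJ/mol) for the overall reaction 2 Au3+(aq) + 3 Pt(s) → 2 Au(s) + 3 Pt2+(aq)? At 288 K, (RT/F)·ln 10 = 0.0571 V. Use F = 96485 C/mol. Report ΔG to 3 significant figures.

With Au³⁺/Au reduced at the cathode, E°cell = +1.50 − (+1.21) = +0.29 V and n = 6.
The reaction quotient is [Pt2+(aq)]^3 / [Au3+(aq)]^2 = 757; by Nernst, E = +0.29 − (0.0571/6)(2.879) = +0.2626 V.
Finally ΔG = −nFE = −(6)(96485 C/mol)(+0.2626 V) = −152 kJ/mol.

−152 kJ/mol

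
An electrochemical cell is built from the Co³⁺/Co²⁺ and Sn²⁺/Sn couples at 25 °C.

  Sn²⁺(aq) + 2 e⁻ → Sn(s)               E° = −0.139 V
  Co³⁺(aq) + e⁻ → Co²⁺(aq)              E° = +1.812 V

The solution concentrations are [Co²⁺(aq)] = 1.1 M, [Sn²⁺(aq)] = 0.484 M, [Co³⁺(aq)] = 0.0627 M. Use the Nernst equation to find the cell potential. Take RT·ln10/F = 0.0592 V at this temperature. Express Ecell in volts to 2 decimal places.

+1.89 V

Co³⁺/Co²⁺ is reduced (cathode, E° = +1.812 V) and Sn²⁺/Sn is oxidized (anode).
E°cell = E°cat − E°an = +1.812 − (−0.139) = +1.951 V; n = 2.
For the overall reaction 2 Co³⁺(aq) + Sn(s) → 2 Co²⁺(aq) + Sn²⁺(aq), Q = ([Co²⁺(aq)]^2·[Sn²⁺(aq)]) / [Co³⁺(aq)]^2 = 149, giving log Q = 2.173.
E = E° − (0.0592/n)·log Q = +1.951 − (0.0592/2)(2.173) = +1.89 V.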